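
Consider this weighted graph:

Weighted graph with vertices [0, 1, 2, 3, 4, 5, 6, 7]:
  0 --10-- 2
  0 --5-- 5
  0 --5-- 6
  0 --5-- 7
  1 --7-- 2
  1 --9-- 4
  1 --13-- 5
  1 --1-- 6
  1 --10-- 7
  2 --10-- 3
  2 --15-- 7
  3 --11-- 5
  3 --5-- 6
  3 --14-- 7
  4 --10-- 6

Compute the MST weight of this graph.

Applying Kruskal's algorithm (sort edges by weight, add if no cycle):
  Add (1,6) w=1
  Add (0,6) w=5
  Add (0,5) w=5
  Add (0,7) w=5
  Add (3,6) w=5
  Add (1,2) w=7
  Add (1,4) w=9
  Skip (0,2) w=10 (creates cycle)
  Skip (1,7) w=10 (creates cycle)
  Skip (2,3) w=10 (creates cycle)
  Skip (4,6) w=10 (creates cycle)
  Skip (3,5) w=11 (creates cycle)
  Skip (1,5) w=13 (creates cycle)
  Skip (3,7) w=14 (creates cycle)
  Skip (2,7) w=15 (creates cycle)
MST weight = 37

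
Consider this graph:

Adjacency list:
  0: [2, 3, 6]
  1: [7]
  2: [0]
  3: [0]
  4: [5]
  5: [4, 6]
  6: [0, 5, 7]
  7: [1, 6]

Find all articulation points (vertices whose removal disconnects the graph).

An articulation point is a vertex whose removal disconnects the graph.
Articulation points: [0, 5, 6, 7]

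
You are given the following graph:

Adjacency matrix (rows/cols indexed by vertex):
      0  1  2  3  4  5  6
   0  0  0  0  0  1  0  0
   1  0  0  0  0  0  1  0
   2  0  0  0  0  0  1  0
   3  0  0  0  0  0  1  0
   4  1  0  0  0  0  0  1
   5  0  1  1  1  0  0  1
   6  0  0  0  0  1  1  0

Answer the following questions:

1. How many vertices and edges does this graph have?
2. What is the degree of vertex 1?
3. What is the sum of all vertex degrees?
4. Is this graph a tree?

Count: 7 vertices, 6 edges.
Vertex 1 has neighbors [5], degree = 1.
Handshaking lemma: 2 * 6 = 12.
A graph is a tree iff it is connected and has exactly n-1 edges. This graph is connected (all 7 vertices in one component) and has 7-1 = 6 edges. It is a tree.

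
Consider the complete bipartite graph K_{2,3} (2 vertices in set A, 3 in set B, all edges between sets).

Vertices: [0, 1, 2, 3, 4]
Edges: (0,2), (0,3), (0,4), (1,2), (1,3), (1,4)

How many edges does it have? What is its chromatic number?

K_{2,3} has 2 * 3 = 6 edges.
Bipartite graphs have chromatic number 2 (color each partition differently).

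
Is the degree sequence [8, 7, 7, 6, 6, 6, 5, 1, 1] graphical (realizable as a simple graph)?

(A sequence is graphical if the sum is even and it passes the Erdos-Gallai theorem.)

Sum of degrees = 47. Sum is odd, so the sequence is NOT graphical.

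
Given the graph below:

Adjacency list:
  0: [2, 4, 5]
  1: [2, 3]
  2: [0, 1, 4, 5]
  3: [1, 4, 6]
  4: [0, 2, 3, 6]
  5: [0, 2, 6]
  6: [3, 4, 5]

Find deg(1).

Vertex 1 has neighbors [2, 3], so deg(1) = 2.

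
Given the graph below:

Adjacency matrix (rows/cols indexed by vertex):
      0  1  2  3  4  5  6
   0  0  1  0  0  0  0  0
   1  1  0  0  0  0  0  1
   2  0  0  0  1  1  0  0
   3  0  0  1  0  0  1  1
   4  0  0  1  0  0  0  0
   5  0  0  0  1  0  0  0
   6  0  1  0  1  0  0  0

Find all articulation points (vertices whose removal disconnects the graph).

An articulation point is a vertex whose removal disconnects the graph.
Articulation points: [1, 2, 3, 6]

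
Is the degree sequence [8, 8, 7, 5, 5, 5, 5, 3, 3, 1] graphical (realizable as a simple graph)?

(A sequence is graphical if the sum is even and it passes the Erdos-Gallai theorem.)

Sum of degrees = 50. Sum is even and passes Erdos-Gallai. The sequence IS graphical.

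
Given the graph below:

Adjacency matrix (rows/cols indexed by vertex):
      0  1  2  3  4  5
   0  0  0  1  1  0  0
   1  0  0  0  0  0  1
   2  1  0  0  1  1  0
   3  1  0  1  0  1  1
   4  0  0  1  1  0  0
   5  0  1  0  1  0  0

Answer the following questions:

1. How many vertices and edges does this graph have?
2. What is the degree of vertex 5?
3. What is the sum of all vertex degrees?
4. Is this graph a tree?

Count: 6 vertices, 7 edges.
Vertex 5 has neighbors [1, 3], degree = 2.
Handshaking lemma: 2 * 7 = 14.
A tree on 6 vertices has 5 edges. This graph has 7 edges (2 extra). Not a tree.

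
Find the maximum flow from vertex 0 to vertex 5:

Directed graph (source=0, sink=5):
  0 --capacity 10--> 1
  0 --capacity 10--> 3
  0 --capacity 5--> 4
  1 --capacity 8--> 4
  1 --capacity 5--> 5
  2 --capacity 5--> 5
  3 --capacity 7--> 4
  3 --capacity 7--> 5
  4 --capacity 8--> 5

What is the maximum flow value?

Computing max flow:
  Flow on (0->1): 10/10
  Flow on (0->3): 7/10
  Flow on (0->4): 3/5
  Flow on (1->4): 5/8
  Flow on (1->5): 5/5
  Flow on (3->5): 7/7
  Flow on (4->5): 8/8
Maximum flow = 20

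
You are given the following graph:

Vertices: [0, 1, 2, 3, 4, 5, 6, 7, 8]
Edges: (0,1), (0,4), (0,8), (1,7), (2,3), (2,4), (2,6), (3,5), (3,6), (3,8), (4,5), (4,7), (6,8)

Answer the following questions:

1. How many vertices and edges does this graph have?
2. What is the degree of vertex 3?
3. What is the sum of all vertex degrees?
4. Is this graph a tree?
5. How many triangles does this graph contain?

Count: 9 vertices, 13 edges.
Vertex 3 has neighbors [2, 5, 6, 8], degree = 4.
Handshaking lemma: 2 * 13 = 26.
A tree on 9 vertices has 8 edges. This graph has 13 edges (5 extra). Not a tree.
Number of triangles = 2.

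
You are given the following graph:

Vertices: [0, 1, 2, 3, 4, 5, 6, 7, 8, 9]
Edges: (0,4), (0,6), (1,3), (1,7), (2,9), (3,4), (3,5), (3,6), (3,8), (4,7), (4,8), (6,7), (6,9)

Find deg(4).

Vertex 4 has neighbors [0, 3, 7, 8], so deg(4) = 4.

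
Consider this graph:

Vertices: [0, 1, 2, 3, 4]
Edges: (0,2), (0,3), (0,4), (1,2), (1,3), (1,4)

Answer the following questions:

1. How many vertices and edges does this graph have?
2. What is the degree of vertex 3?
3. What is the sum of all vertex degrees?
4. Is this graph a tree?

Count: 5 vertices, 6 edges.
Vertex 3 has neighbors [0, 1], degree = 2.
Handshaking lemma: 2 * 6 = 12.
A tree on 5 vertices has 4 edges. This graph has 6 edges (2 extra). Not a tree.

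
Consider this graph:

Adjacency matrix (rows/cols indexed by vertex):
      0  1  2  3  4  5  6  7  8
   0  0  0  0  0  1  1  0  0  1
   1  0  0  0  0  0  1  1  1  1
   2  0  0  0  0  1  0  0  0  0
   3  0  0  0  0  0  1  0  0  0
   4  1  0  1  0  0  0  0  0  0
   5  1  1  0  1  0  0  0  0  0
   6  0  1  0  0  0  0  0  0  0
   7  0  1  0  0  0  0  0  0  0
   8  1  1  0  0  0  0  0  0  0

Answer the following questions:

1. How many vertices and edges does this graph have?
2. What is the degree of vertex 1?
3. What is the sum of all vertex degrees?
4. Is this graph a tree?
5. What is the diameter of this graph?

Count: 9 vertices, 9 edges.
Vertex 1 has neighbors [5, 6, 7, 8], degree = 4.
Handshaking lemma: 2 * 9 = 18.
A tree on 9 vertices has 8 edges. This graph has 9 edges (1 extra). Not a tree.
Diameter (longest shortest path) = 5.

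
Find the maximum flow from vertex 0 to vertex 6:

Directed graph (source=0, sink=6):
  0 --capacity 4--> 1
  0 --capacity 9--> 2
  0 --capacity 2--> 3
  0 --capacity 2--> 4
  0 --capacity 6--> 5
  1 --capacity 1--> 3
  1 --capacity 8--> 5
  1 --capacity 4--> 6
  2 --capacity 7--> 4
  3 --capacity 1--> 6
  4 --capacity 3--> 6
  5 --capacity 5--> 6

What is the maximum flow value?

Computing max flow:
  Flow on (0->1): 4/4
  Flow on (0->2): 3/9
  Flow on (0->3): 1/2
  Flow on (0->5): 5/6
  Flow on (1->6): 4/4
  Flow on (2->4): 3/7
  Flow on (3->6): 1/1
  Flow on (4->6): 3/3
  Flow on (5->6): 5/5
Maximum flow = 13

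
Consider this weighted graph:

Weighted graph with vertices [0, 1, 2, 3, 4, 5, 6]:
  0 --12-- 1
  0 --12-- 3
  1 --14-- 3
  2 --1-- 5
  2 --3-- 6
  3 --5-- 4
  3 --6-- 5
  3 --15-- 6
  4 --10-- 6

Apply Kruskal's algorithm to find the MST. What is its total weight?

Applying Kruskal's algorithm (sort edges by weight, add if no cycle):
  Add (2,5) w=1
  Add (2,6) w=3
  Add (3,4) w=5
  Add (3,5) w=6
  Skip (4,6) w=10 (creates cycle)
  Add (0,3) w=12
  Add (0,1) w=12
  Skip (1,3) w=14 (creates cycle)
  Skip (3,6) w=15 (creates cycle)
MST weight = 39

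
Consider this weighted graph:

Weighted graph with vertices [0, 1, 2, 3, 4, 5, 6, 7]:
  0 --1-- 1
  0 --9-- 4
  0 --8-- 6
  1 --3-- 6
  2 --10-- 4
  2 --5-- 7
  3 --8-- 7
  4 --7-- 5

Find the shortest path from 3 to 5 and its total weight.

Using Dijkstra's algorithm from vertex 3:
Shortest path: 3 -> 7 -> 2 -> 4 -> 5
Total weight: 8 + 5 + 10 + 7 = 30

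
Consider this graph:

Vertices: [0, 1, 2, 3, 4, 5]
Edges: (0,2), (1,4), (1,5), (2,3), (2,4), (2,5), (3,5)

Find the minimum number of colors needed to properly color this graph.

The graph has a maximum clique of size 3 (lower bound on chromatic number).
A valid 3-coloring: {0: 1, 1: 0, 2: 0, 3: 2, 4: 1, 5: 1}.
Chromatic number = 3.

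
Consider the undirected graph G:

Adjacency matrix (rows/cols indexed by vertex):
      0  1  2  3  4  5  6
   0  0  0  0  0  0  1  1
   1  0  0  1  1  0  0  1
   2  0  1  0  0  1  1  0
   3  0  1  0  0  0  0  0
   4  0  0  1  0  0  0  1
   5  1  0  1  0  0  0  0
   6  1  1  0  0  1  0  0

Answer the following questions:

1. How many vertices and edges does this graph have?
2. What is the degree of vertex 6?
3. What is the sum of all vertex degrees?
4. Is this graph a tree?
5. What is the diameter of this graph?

Count: 7 vertices, 8 edges.
Vertex 6 has neighbors [0, 1, 4], degree = 3.
Handshaking lemma: 2 * 8 = 16.
A tree on 7 vertices has 6 edges. This graph has 8 edges (2 extra). Not a tree.
Diameter (longest shortest path) = 3.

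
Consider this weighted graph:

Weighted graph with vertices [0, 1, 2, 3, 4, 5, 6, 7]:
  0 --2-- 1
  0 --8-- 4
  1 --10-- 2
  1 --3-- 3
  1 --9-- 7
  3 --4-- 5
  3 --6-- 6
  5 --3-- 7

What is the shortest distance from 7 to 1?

Using Dijkstra's algorithm from vertex 7:
Shortest path: 7 -> 1
Total weight: 9 = 9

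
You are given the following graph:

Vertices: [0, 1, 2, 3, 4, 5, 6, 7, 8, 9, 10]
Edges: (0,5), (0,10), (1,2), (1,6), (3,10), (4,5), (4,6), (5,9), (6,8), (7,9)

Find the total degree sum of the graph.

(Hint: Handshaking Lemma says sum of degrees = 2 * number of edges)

Count edges: 10 edges.
By Handshaking Lemma: sum of degrees = 2 * 10 = 20.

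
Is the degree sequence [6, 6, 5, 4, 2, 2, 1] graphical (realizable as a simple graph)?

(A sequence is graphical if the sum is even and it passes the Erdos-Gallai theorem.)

Sum of degrees = 26. Sum is even but fails Erdos-Gallai. The sequence is NOT graphical.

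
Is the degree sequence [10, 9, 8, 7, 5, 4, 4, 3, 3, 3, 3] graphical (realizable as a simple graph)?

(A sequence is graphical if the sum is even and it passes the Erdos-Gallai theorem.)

Sum of degrees = 59. Sum is odd, so the sequence is NOT graphical.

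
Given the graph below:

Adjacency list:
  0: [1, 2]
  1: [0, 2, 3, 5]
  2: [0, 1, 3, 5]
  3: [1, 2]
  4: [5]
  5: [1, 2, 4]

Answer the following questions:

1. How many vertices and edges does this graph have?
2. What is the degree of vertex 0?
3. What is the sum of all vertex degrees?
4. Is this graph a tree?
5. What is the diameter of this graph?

Count: 6 vertices, 8 edges.
Vertex 0 has neighbors [1, 2], degree = 2.
Handshaking lemma: 2 * 8 = 16.
A tree on 6 vertices has 5 edges. This graph has 8 edges (3 extra). Not a tree.
Diameter (longest shortest path) = 3.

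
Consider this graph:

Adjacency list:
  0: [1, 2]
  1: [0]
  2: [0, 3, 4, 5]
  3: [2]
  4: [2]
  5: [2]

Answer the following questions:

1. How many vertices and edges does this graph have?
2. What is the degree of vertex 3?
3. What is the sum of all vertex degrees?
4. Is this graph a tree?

Count: 6 vertices, 5 edges.
Vertex 3 has neighbors [2], degree = 1.
Handshaking lemma: 2 * 5 = 10.
A graph is a tree iff it is connected and has exactly n-1 edges. This graph is connected (all 6 vertices in one component) and has 6-1 = 5 edges. It is a tree.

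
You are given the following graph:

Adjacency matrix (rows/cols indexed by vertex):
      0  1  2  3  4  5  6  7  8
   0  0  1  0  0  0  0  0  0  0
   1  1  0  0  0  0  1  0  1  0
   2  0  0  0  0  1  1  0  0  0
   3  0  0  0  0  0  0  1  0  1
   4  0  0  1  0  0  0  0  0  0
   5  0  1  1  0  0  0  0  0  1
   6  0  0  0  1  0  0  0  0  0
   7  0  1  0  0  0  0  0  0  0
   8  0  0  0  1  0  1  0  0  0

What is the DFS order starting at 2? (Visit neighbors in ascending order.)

DFS from vertex 2 (neighbors processed in ascending order):
Visit order: 2, 4, 5, 1, 0, 7, 8, 3, 6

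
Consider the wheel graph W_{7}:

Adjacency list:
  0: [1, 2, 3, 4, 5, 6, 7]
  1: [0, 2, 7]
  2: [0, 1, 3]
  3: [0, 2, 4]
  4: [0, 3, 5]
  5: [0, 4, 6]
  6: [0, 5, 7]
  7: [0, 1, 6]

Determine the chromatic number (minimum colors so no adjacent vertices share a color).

W_{7} = C_{7} plus a hub adjacent to every cycle vertex.
The outer cycle needs 3 colors (odd cycle); the hub is adjacent to all of them so needs a fresh color.
Chromatic number = 3 + 1 = 4.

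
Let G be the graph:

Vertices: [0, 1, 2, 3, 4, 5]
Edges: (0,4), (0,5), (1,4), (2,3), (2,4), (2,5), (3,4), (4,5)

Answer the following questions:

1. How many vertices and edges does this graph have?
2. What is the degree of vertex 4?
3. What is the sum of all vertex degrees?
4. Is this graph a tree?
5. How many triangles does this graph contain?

Count: 6 vertices, 8 edges.
Vertex 4 has neighbors [0, 1, 2, 3, 5], degree = 5.
Handshaking lemma: 2 * 8 = 16.
A tree on 6 vertices has 5 edges. This graph has 8 edges (3 extra). Not a tree.
Number of triangles = 3.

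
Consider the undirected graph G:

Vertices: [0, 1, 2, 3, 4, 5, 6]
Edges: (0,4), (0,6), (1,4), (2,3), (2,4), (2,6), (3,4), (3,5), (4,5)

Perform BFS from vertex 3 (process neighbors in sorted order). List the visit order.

BFS from vertex 3 (neighbors processed in ascending order):
Visit order: 3, 2, 4, 5, 6, 0, 1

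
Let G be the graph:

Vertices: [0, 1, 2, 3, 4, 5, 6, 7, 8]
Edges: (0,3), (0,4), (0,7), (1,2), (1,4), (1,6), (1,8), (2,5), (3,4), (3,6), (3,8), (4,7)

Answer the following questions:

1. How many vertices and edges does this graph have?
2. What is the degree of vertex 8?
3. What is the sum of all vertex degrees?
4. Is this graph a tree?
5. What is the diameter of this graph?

Count: 9 vertices, 12 edges.
Vertex 8 has neighbors [1, 3], degree = 2.
Handshaking lemma: 2 * 12 = 24.
A tree on 9 vertices has 8 edges. This graph has 12 edges (4 extra). Not a tree.
Diameter (longest shortest path) = 4.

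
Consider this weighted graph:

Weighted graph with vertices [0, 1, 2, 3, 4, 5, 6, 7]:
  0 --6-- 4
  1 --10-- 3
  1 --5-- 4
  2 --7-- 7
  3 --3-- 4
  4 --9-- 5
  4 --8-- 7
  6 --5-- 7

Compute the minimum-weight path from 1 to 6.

Using Dijkstra's algorithm from vertex 1:
Shortest path: 1 -> 4 -> 7 -> 6
Total weight: 5 + 8 + 5 = 18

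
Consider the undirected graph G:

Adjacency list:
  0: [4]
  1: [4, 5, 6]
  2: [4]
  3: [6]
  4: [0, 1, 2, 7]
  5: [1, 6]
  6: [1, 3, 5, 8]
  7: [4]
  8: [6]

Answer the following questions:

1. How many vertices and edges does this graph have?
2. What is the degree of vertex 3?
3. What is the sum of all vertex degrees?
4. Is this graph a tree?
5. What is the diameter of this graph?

Count: 9 vertices, 9 edges.
Vertex 3 has neighbors [6], degree = 1.
Handshaking lemma: 2 * 9 = 18.
A tree on 9 vertices has 8 edges. This graph has 9 edges (1 extra). Not a tree.
Diameter (longest shortest path) = 4.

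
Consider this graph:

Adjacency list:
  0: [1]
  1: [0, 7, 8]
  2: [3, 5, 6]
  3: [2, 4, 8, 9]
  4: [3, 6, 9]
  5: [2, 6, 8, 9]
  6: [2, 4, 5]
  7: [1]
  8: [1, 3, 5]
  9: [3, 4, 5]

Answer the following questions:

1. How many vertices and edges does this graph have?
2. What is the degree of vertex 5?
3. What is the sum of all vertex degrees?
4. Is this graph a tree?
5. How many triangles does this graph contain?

Count: 10 vertices, 14 edges.
Vertex 5 has neighbors [2, 6, 8, 9], degree = 4.
Handshaking lemma: 2 * 14 = 28.
A tree on 10 vertices has 9 edges. This graph has 14 edges (5 extra). Not a tree.
Number of triangles = 2.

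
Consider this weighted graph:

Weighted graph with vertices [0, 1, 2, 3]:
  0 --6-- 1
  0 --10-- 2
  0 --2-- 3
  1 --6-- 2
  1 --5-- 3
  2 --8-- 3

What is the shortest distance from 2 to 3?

Using Dijkstra's algorithm from vertex 2:
Shortest path: 2 -> 3
Total weight: 8 = 8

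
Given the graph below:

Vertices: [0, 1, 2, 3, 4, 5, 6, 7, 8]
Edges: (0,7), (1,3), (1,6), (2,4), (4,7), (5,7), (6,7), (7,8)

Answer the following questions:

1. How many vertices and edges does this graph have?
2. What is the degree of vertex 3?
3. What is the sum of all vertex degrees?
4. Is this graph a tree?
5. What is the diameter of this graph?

Count: 9 vertices, 8 edges.
Vertex 3 has neighbors [1], degree = 1.
Handshaking lemma: 2 * 8 = 16.
A graph is a tree iff it is connected and has exactly n-1 edges. This graph is connected (all 9 vertices in one component) and has 9-1 = 8 edges. It is a tree.
Diameter (longest shortest path) = 5.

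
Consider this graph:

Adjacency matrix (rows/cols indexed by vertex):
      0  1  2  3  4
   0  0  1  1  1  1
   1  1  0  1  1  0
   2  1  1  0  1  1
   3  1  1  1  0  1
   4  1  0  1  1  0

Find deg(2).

Vertex 2 has neighbors [0, 1, 3, 4], so deg(2) = 4.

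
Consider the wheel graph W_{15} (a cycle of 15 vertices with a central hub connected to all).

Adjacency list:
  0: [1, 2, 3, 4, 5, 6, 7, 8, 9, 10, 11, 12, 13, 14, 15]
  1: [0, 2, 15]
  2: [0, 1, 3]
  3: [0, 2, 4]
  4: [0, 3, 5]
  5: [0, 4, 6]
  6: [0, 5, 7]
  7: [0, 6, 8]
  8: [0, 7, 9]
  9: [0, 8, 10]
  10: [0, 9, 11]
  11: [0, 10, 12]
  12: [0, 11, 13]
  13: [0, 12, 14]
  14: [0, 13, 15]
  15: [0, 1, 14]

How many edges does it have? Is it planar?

Wheel graph W_{15}: 15 cycle edges + 15 spoke edges = 30 edges.
Total vertices: 16.
The graph is planar.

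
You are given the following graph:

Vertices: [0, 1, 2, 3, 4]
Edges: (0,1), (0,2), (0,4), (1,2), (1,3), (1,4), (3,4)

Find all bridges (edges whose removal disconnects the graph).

No bridges found. The graph is 2-edge-connected (no single edge removal disconnects it).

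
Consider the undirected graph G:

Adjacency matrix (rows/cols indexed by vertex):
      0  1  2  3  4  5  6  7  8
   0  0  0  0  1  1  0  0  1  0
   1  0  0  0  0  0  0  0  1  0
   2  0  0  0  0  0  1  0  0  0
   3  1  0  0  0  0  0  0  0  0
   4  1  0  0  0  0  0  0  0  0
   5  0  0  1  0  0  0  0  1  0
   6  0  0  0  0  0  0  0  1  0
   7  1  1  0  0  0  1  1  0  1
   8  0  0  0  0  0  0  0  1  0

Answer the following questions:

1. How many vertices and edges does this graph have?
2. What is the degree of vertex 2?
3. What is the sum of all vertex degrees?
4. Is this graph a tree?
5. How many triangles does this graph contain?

Count: 9 vertices, 8 edges.
Vertex 2 has neighbors [5], degree = 1.
Handshaking lemma: 2 * 8 = 16.
A graph is a tree iff it is connected and has exactly n-1 edges. This graph is connected (all 9 vertices in one component) and has 9-1 = 8 edges. It is a tree.
Number of triangles = 0.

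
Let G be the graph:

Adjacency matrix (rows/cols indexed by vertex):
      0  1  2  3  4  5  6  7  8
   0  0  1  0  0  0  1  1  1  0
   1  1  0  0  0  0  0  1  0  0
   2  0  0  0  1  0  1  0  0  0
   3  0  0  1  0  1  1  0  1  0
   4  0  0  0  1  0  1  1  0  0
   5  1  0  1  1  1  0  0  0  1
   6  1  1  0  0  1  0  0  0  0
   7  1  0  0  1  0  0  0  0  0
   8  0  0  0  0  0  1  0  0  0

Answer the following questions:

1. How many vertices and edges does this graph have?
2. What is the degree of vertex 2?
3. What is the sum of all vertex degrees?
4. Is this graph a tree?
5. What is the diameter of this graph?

Count: 9 vertices, 13 edges.
Vertex 2 has neighbors [3, 5], degree = 2.
Handshaking lemma: 2 * 13 = 26.
A tree on 9 vertices has 8 edges. This graph has 13 edges (5 extra). Not a tree.
Diameter (longest shortest path) = 3.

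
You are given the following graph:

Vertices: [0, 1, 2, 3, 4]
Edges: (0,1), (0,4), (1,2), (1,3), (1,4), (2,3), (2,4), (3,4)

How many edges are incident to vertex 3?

Vertex 3 has neighbors [1, 2, 4], so deg(3) = 3.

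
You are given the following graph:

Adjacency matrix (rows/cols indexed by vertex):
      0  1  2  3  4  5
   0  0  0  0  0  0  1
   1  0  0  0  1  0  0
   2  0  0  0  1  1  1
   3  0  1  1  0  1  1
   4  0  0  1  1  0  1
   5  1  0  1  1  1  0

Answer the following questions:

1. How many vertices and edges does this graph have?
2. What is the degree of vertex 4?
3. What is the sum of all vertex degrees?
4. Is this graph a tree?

Count: 6 vertices, 8 edges.
Vertex 4 has neighbors [2, 3, 5], degree = 3.
Handshaking lemma: 2 * 8 = 16.
A tree on 6 vertices has 5 edges. This graph has 8 edges (3 extra). Not a tree.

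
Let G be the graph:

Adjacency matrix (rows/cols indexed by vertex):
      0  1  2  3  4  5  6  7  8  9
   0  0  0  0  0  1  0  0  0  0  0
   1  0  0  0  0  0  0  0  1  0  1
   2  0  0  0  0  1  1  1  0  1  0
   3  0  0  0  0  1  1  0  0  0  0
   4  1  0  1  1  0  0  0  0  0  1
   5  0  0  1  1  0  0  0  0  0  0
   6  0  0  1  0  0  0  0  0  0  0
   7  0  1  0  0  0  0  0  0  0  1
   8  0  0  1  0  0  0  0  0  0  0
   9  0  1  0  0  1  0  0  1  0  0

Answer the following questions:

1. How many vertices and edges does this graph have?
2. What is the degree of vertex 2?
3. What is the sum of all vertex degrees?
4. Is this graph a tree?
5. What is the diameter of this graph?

Count: 10 vertices, 11 edges.
Vertex 2 has neighbors [4, 5, 6, 8], degree = 4.
Handshaking lemma: 2 * 11 = 22.
A tree on 10 vertices has 9 edges. This graph has 11 edges (2 extra). Not a tree.
Diameter (longest shortest path) = 4.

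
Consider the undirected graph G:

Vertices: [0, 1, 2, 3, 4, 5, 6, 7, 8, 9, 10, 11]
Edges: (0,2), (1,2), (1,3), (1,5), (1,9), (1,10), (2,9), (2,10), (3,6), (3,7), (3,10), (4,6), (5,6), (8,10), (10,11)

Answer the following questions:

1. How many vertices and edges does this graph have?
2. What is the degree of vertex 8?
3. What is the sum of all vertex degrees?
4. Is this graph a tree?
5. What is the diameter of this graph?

Count: 12 vertices, 15 edges.
Vertex 8 has neighbors [10], degree = 1.
Handshaking lemma: 2 * 15 = 30.
A tree on 12 vertices has 11 edges. This graph has 15 edges (4 extra). Not a tree.
Diameter (longest shortest path) = 5.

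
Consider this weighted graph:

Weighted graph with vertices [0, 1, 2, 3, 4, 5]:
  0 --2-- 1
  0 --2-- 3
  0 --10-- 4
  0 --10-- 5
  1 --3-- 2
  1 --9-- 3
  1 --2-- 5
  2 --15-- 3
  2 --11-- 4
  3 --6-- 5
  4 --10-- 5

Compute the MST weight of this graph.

Applying Kruskal's algorithm (sort edges by weight, add if no cycle):
  Add (0,1) w=2
  Add (0,3) w=2
  Add (1,5) w=2
  Add (1,2) w=3
  Skip (3,5) w=6 (creates cycle)
  Skip (1,3) w=9 (creates cycle)
  Skip (0,5) w=10 (creates cycle)
  Add (0,4) w=10
  Skip (4,5) w=10 (creates cycle)
  Skip (2,4) w=11 (creates cycle)
  Skip (2,3) w=15 (creates cycle)
MST weight = 19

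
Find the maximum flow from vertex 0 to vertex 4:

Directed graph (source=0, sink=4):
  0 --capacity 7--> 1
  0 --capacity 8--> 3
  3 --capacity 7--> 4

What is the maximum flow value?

Computing max flow:
  Flow on (0->3): 7/8
  Flow on (3->4): 7/7
Maximum flow = 7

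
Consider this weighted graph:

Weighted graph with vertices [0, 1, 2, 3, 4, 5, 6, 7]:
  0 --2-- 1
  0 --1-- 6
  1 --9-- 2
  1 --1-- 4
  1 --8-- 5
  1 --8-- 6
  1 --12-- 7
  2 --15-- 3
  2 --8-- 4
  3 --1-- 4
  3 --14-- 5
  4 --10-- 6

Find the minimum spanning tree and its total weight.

Applying Kruskal's algorithm (sort edges by weight, add if no cycle):
  Add (0,6) w=1
  Add (1,4) w=1
  Add (3,4) w=1
  Add (0,1) w=2
  Add (1,5) w=8
  Skip (1,6) w=8 (creates cycle)
  Add (2,4) w=8
  Skip (1,2) w=9 (creates cycle)
  Skip (4,6) w=10 (creates cycle)
  Add (1,7) w=12
  Skip (3,5) w=14 (creates cycle)
  Skip (2,3) w=15 (creates cycle)
MST weight = 33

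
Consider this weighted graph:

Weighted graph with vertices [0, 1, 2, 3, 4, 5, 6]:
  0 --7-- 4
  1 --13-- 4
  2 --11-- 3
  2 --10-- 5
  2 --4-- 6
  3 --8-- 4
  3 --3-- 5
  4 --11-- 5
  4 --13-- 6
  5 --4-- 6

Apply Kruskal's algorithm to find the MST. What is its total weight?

Applying Kruskal's algorithm (sort edges by weight, add if no cycle):
  Add (3,5) w=3
  Add (2,6) w=4
  Add (5,6) w=4
  Add (0,4) w=7
  Add (3,4) w=8
  Skip (2,5) w=10 (creates cycle)
  Skip (2,3) w=11 (creates cycle)
  Skip (4,5) w=11 (creates cycle)
  Add (1,4) w=13
  Skip (4,6) w=13 (creates cycle)
MST weight = 39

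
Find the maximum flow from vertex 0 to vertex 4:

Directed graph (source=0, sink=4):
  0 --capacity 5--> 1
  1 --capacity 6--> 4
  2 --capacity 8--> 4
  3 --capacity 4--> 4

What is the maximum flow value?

Computing max flow:
  Flow on (0->1): 5/5
  Flow on (1->4): 5/6
Maximum flow = 5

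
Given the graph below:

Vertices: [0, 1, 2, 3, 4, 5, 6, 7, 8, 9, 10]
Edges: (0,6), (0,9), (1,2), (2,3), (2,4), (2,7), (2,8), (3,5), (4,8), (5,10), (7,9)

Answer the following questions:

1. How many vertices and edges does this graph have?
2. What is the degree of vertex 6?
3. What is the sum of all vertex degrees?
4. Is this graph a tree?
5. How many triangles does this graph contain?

Count: 11 vertices, 11 edges.
Vertex 6 has neighbors [0], degree = 1.
Handshaking lemma: 2 * 11 = 22.
A tree on 11 vertices has 10 edges. This graph has 11 edges (1 extra). Not a tree.
Number of triangles = 1.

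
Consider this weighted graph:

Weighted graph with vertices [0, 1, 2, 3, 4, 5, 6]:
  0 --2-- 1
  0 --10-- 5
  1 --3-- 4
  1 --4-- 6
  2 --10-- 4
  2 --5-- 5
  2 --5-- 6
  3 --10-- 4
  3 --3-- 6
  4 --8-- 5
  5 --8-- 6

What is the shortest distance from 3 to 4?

Using Dijkstra's algorithm from vertex 3:
Shortest path: 3 -> 4
Total weight: 10 = 10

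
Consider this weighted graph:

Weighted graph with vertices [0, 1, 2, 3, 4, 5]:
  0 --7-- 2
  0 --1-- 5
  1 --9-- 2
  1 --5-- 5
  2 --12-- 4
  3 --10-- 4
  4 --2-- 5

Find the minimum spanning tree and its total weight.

Applying Kruskal's algorithm (sort edges by weight, add if no cycle):
  Add (0,5) w=1
  Add (4,5) w=2
  Add (1,5) w=5
  Add (0,2) w=7
  Skip (1,2) w=9 (creates cycle)
  Add (3,4) w=10
  Skip (2,4) w=12 (creates cycle)
MST weight = 25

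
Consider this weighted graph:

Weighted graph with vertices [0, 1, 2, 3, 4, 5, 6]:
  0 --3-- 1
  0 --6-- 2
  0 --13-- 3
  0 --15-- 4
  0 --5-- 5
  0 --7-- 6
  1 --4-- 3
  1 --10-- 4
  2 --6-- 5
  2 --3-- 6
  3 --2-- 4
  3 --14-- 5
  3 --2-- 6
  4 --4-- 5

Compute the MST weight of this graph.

Applying Kruskal's algorithm (sort edges by weight, add if no cycle):
  Add (3,4) w=2
  Add (3,6) w=2
  Add (0,1) w=3
  Add (2,6) w=3
  Add (1,3) w=4
  Add (4,5) w=4
  Skip (0,5) w=5 (creates cycle)
  Skip (0,2) w=6 (creates cycle)
  Skip (2,5) w=6 (creates cycle)
  Skip (0,6) w=7 (creates cycle)
  Skip (1,4) w=10 (creates cycle)
  Skip (0,3) w=13 (creates cycle)
  Skip (3,5) w=14 (creates cycle)
  Skip (0,4) w=15 (creates cycle)
MST weight = 18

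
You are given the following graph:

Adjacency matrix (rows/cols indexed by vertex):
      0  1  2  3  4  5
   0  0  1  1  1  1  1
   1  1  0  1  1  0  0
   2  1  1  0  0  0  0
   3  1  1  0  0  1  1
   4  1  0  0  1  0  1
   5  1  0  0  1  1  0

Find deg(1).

Vertex 1 has neighbors [0, 2, 3], so deg(1) = 3.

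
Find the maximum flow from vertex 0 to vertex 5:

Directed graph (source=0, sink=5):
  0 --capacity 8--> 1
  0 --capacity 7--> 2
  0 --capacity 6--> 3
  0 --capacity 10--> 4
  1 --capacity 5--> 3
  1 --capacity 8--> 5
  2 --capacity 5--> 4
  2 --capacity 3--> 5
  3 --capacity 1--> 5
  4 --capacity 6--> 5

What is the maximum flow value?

Computing max flow:
  Flow on (0->1): 8/8
  Flow on (0->2): 3/7
  Flow on (0->3): 1/6
  Flow on (0->4): 6/10
  Flow on (1->5): 8/8
  Flow on (2->5): 3/3
  Flow on (3->5): 1/1
  Flow on (4->5): 6/6
Maximum flow = 18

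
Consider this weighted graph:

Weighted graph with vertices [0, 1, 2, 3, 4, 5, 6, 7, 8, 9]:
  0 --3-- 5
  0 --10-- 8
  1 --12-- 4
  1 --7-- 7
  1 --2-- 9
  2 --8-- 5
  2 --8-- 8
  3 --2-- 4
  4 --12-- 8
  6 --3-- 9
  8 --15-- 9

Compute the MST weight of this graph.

Applying Kruskal's algorithm (sort edges by weight, add if no cycle):
  Add (1,9) w=2
  Add (3,4) w=2
  Add (0,5) w=3
  Add (6,9) w=3
  Add (1,7) w=7
  Add (2,8) w=8
  Add (2,5) w=8
  Skip (0,8) w=10 (creates cycle)
  Add (1,4) w=12
  Add (4,8) w=12
  Skip (8,9) w=15 (creates cycle)
MST weight = 57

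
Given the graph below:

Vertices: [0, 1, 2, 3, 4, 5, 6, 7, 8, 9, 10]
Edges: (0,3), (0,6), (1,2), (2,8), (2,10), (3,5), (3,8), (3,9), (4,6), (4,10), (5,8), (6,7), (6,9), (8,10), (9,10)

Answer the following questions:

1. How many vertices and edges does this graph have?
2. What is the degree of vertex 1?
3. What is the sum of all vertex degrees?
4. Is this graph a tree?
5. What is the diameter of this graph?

Count: 11 vertices, 15 edges.
Vertex 1 has neighbors [2], degree = 1.
Handshaking lemma: 2 * 15 = 30.
A tree on 11 vertices has 10 edges. This graph has 15 edges (5 extra). Not a tree.
Diameter (longest shortest path) = 5.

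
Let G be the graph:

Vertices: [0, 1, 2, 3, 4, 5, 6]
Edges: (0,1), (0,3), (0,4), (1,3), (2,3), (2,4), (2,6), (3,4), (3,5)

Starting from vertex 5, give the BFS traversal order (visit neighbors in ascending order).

BFS from vertex 5 (neighbors processed in ascending order):
Visit order: 5, 3, 0, 1, 2, 4, 6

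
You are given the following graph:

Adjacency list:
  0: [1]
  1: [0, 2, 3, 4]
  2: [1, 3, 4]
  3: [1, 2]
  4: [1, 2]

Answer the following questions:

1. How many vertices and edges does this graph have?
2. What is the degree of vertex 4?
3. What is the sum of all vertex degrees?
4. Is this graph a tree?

Count: 5 vertices, 6 edges.
Vertex 4 has neighbors [1, 2], degree = 2.
Handshaking lemma: 2 * 6 = 12.
A tree on 5 vertices has 4 edges. This graph has 6 edges (2 extra). Not a tree.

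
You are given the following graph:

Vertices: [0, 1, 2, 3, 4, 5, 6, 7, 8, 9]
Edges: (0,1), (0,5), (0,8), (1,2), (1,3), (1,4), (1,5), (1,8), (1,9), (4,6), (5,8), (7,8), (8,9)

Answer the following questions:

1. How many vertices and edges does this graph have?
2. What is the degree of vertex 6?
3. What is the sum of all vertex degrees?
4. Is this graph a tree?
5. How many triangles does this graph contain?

Count: 10 vertices, 13 edges.
Vertex 6 has neighbors [4], degree = 1.
Handshaking lemma: 2 * 13 = 26.
A tree on 10 vertices has 9 edges. This graph has 13 edges (4 extra). Not a tree.
Number of triangles = 5.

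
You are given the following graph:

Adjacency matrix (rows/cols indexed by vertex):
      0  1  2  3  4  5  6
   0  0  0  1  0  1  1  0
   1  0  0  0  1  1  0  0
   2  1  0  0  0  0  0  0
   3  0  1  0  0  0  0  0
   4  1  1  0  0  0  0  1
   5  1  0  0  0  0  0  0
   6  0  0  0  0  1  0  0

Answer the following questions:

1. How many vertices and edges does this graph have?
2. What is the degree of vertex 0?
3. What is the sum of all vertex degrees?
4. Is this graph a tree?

Count: 7 vertices, 6 edges.
Vertex 0 has neighbors [2, 4, 5], degree = 3.
Handshaking lemma: 2 * 6 = 12.
A graph is a tree iff it is connected and has exactly n-1 edges. This graph is connected (all 7 vertices in one component) and has 7-1 = 6 edges. It is a tree.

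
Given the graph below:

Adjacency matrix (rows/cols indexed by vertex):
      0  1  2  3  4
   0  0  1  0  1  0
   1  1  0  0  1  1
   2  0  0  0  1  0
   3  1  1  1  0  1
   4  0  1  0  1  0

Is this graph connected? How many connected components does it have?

Checking connectivity: the graph has 1 connected component(s).
All vertices are reachable from each other. The graph IS connected.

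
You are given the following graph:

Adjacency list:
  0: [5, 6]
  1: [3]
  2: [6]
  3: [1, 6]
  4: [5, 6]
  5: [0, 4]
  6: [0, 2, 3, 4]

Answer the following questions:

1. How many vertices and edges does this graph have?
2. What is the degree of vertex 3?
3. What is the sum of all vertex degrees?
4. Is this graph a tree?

Count: 7 vertices, 7 edges.
Vertex 3 has neighbors [1, 6], degree = 2.
Handshaking lemma: 2 * 7 = 14.
A tree on 7 vertices has 6 edges. This graph has 7 edges (1 extra). Not a tree.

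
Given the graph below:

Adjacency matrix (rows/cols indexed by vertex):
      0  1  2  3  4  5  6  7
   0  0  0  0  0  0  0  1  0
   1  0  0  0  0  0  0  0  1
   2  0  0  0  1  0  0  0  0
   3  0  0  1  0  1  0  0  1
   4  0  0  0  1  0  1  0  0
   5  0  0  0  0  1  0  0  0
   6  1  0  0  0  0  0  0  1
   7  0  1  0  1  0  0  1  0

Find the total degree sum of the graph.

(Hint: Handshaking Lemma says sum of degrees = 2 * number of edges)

Count edges: 7 edges.
By Handshaking Lemma: sum of degrees = 2 * 7 = 14.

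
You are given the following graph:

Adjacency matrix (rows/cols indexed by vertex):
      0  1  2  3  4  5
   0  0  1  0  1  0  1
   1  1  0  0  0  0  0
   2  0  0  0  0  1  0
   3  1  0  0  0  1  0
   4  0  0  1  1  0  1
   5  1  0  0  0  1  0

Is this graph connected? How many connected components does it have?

Checking connectivity: the graph has 1 connected component(s).
All vertices are reachable from each other. The graph IS connected.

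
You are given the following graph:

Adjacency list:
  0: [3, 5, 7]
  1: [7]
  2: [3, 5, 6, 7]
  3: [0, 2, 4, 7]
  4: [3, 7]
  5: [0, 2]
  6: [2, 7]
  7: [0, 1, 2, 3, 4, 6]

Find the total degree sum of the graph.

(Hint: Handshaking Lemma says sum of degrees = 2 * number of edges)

Count edges: 12 edges.
By Handshaking Lemma: sum of degrees = 2 * 12 = 24.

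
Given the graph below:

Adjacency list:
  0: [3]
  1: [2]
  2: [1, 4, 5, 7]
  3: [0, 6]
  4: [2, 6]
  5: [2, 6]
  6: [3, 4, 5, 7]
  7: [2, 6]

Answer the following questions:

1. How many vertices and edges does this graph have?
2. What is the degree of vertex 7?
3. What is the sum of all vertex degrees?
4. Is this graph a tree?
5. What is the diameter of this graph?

Count: 8 vertices, 9 edges.
Vertex 7 has neighbors [2, 6], degree = 2.
Handshaking lemma: 2 * 9 = 18.
A tree on 8 vertices has 7 edges. This graph has 9 edges (2 extra). Not a tree.
Diameter (longest shortest path) = 5.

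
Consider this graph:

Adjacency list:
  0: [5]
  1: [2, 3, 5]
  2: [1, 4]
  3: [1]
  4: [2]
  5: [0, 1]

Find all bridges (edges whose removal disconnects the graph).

A bridge is an edge whose removal increases the number of connected components.
Bridges found: (0,5), (1,2), (1,3), (1,5), (2,4)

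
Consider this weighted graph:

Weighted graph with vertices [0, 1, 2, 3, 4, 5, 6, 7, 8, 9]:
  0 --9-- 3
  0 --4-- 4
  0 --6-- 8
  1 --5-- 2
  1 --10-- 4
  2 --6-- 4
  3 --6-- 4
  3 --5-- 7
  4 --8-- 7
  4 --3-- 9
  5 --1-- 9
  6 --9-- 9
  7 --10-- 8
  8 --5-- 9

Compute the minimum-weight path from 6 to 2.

Using Dijkstra's algorithm from vertex 6:
Shortest path: 6 -> 9 -> 4 -> 2
Total weight: 9 + 3 + 6 = 18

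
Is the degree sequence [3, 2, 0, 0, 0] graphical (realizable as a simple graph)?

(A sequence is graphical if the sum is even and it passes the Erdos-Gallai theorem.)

Sum of degrees = 5. Sum is odd, so the sequence is NOT graphical.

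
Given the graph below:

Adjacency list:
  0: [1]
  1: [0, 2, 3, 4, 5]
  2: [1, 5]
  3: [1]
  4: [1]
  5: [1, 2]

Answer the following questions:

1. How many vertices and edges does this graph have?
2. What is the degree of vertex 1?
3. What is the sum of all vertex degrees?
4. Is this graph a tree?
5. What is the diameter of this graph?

Count: 6 vertices, 6 edges.
Vertex 1 has neighbors [0, 2, 3, 4, 5], degree = 5.
Handshaking lemma: 2 * 6 = 12.
A tree on 6 vertices has 5 edges. This graph has 6 edges (1 extra). Not a tree.
Diameter (longest shortest path) = 2.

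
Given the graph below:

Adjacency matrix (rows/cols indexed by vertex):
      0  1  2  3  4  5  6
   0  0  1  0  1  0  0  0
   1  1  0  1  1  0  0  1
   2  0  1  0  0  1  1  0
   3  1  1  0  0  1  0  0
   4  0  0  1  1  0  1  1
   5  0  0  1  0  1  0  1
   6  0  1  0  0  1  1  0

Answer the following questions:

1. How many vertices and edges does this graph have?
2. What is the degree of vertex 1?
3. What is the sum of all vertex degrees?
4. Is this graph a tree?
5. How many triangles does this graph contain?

Count: 7 vertices, 11 edges.
Vertex 1 has neighbors [0, 2, 3, 6], degree = 4.
Handshaking lemma: 2 * 11 = 22.
A tree on 7 vertices has 6 edges. This graph has 11 edges (5 extra). Not a tree.
Number of triangles = 3.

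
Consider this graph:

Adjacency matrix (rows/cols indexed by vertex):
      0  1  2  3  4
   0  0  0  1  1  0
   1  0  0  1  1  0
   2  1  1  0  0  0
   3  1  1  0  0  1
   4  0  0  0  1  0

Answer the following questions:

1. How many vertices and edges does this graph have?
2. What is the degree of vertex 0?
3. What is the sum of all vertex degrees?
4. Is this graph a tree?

Count: 5 vertices, 5 edges.
Vertex 0 has neighbors [2, 3], degree = 2.
Handshaking lemma: 2 * 5 = 10.
A tree on 5 vertices has 4 edges. This graph has 5 edges (1 extra). Not a tree.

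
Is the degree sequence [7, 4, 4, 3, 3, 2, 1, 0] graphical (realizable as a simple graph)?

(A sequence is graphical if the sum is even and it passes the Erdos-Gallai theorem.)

Sum of degrees = 24. Sum is even but fails Erdos-Gallai. The sequence is NOT graphical.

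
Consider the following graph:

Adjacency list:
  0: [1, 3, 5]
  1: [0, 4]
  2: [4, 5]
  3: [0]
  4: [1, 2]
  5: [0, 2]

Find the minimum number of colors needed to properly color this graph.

The graph has a maximum clique of size 2 (lower bound on chromatic number).
A valid 3-coloring: {0: 0, 1: 1, 2: 0, 3: 1, 4: 2, 5: 1}.
No proper 2-coloring exists (verified by exhaustive search).
Chromatic number = 3.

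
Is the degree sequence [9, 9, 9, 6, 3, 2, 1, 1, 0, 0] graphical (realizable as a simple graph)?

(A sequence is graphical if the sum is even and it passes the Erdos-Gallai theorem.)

Sum of degrees = 40. Sum is even but fails Erdos-Gallai. The sequence is NOT graphical.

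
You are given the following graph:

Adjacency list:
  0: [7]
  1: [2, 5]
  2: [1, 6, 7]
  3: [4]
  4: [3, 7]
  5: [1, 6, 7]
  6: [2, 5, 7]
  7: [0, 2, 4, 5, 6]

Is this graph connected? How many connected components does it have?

Checking connectivity: the graph has 1 connected component(s).
All vertices are reachable from each other. The graph IS connected.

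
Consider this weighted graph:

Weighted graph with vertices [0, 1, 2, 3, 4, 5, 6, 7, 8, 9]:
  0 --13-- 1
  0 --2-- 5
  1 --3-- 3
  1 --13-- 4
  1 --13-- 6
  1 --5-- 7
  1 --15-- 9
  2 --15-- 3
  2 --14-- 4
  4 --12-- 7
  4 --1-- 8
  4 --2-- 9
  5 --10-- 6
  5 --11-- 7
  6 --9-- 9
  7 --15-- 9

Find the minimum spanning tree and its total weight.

Applying Kruskal's algorithm (sort edges by weight, add if no cycle):
  Add (4,8) w=1
  Add (0,5) w=2
  Add (4,9) w=2
  Add (1,3) w=3
  Add (1,7) w=5
  Add (6,9) w=9
  Add (5,6) w=10
  Add (5,7) w=11
  Skip (4,7) w=12 (creates cycle)
  Skip (0,1) w=13 (creates cycle)
  Skip (1,4) w=13 (creates cycle)
  Skip (1,6) w=13 (creates cycle)
  Add (2,4) w=14
  Skip (1,9) w=15 (creates cycle)
  Skip (2,3) w=15 (creates cycle)
  Skip (7,9) w=15 (creates cycle)
MST weight = 57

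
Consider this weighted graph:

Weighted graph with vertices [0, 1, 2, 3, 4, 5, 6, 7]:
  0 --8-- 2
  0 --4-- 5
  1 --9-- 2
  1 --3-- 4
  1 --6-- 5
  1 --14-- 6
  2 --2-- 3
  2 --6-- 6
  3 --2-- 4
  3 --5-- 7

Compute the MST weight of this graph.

Applying Kruskal's algorithm (sort edges by weight, add if no cycle):
  Add (2,3) w=2
  Add (3,4) w=2
  Add (1,4) w=3
  Add (0,5) w=4
  Add (3,7) w=5
  Add (1,5) w=6
  Add (2,6) w=6
  Skip (0,2) w=8 (creates cycle)
  Skip (1,2) w=9 (creates cycle)
  Skip (1,6) w=14 (creates cycle)
MST weight = 28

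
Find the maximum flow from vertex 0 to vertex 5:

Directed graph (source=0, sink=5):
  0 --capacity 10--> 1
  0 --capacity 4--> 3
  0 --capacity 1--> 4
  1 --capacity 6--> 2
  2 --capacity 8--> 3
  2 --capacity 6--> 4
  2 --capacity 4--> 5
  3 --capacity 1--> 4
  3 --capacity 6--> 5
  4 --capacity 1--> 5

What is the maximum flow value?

Computing max flow:
  Flow on (0->1): 6/10
  Flow on (0->3): 4/4
  Flow on (0->4): 1/1
  Flow on (1->2): 6/6
  Flow on (2->3): 2/8
  Flow on (2->5): 4/4
  Flow on (3->5): 6/6
  Flow on (4->5): 1/1
Maximum flow = 11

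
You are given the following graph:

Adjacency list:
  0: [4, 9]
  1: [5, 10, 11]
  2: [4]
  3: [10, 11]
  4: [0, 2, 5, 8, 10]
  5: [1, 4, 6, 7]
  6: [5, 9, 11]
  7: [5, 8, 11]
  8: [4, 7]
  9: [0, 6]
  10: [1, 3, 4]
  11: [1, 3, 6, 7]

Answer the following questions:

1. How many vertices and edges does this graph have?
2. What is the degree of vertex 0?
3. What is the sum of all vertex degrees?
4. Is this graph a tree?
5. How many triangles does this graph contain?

Count: 12 vertices, 17 edges.
Vertex 0 has neighbors [4, 9], degree = 2.
Handshaking lemma: 2 * 17 = 34.
A tree on 12 vertices has 11 edges. This graph has 17 edges (6 extra). Not a tree.
Number of triangles = 0.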